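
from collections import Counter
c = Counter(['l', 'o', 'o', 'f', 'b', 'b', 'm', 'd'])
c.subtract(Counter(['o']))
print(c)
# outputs Counter({'b': 2, 'l': 1, 'o': 1, 'f': 1, 'm': 1, 'd': 1})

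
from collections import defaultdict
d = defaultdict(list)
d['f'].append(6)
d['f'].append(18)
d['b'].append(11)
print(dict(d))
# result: {'f': [6, 18], 'b': [11]}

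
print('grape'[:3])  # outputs gra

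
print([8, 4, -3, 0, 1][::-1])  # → [1, 0, -3, 4, 8]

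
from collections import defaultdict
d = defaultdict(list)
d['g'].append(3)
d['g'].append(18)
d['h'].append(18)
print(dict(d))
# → {'g': [3, 18], 'h': [18]}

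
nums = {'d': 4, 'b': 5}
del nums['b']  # {'d': 4}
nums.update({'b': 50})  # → {'d': 4, 'b': 50}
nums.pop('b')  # 50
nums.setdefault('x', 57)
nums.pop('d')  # 4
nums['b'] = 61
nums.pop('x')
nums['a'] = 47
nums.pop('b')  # 61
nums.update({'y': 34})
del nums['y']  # {'a': 47}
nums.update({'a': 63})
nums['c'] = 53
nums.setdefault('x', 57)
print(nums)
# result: {'a': 63, 'c': 53, 'x': 57}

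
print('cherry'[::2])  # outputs cer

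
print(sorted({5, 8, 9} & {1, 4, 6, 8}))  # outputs [8]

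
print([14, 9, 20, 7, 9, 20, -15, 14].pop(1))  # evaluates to 9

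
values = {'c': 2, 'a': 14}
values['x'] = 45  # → {'c': 2, 'a': 14, 'x': 45}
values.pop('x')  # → 45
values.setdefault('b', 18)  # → 18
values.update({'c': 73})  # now {'c': 73, 'a': 14, 'b': 18}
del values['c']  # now {'a': 14, 'b': 18}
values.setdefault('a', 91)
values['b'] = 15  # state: {'a': 14, 'b': 15}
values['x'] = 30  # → {'a': 14, 'b': 15, 'x': 30}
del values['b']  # {'a': 14, 'x': 30}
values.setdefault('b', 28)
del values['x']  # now {'a': 14, 'b': 28}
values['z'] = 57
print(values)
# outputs {'a': 14, 'b': 28, 'z': 57}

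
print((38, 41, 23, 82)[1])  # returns 41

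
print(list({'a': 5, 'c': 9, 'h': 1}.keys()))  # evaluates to ['a', 'c', 'h']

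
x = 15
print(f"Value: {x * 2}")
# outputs Value: 30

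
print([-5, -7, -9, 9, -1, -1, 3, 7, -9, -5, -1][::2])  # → [-5, -9, -1, 3, -9, -1]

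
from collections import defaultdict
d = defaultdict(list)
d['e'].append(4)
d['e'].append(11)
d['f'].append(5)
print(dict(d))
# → {'e': [4, 11], 'f': [5]}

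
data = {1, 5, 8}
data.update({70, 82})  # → {1, 5, 8, 70, 82}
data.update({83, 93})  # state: {1, 5, 8, 70, 82, 83, 93}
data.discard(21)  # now {1, 5, 8, 70, 82, 83, 93}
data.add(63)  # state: {1, 5, 8, 63, 70, 82, 83, 93}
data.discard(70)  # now {1, 5, 8, 63, 82, 83, 93}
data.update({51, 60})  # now {1, 5, 8, 51, 60, 63, 82, 83, 93}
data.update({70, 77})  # {1, 5, 8, 51, 60, 63, 70, 77, 82, 83, 93}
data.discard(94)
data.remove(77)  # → {1, 5, 8, 51, 60, 63, 70, 82, 83, 93}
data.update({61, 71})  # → {1, 5, 8, 51, 60, 61, 63, 70, 71, 82, 83, 93}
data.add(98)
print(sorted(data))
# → [1, 5, 8, 51, 60, 61, 63, 70, 71, 82, 83, 93, 98]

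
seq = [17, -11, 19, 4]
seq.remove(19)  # [17, -11, 4]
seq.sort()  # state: [-11, 4, 17]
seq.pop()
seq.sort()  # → [-11, 4]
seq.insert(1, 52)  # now [-11, 52, 4]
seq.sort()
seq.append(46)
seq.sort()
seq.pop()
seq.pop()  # 46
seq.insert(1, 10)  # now [-11, 10, 4]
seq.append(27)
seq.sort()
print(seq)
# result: [-11, 4, 10, 27]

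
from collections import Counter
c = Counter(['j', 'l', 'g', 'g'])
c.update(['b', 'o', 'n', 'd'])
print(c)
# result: Counter({'g': 2, 'j': 1, 'l': 1, 'b': 1, 'o': 1, 'n': 1, 'd': 1})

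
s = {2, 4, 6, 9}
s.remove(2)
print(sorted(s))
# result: [4, 6, 9]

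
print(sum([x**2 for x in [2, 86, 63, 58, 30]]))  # 15633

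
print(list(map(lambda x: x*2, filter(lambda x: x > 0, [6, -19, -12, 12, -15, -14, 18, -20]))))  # [12, 24, 36]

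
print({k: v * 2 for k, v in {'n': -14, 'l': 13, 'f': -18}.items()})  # {'n': -28, 'l': 26, 'f': -36}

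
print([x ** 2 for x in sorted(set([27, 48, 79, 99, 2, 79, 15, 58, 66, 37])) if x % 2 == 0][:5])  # [4, 2304, 3364, 4356]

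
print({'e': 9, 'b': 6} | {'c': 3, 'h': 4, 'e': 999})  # {'e': 999, 'b': 6, 'c': 3, 'h': 4}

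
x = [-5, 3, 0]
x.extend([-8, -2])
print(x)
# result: [-5, 3, 0, -8, -2]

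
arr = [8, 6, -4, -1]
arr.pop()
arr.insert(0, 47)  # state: [47, 8, 6, -4]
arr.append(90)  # [47, 8, 6, -4, 90]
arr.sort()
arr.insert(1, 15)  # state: [-4, 15, 6, 8, 47, 90]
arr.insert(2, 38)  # [-4, 15, 38, 6, 8, 47, 90]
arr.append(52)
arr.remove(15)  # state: [-4, 38, 6, 8, 47, 90, 52]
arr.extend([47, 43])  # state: [-4, 38, 6, 8, 47, 90, 52, 47, 43]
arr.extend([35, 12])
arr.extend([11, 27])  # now [-4, 38, 6, 8, 47, 90, 52, 47, 43, 35, 12, 11, 27]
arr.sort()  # [-4, 6, 8, 11, 12, 27, 35, 38, 43, 47, 47, 52, 90]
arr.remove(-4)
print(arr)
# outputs [6, 8, 11, 12, 27, 35, 38, 43, 47, 47, 52, 90]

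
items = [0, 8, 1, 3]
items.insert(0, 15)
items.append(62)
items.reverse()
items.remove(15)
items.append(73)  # [62, 3, 1, 8, 0, 73]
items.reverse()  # [73, 0, 8, 1, 3, 62]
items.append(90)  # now [73, 0, 8, 1, 3, 62, 90]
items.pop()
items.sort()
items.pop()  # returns 73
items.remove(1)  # [0, 3, 8, 62]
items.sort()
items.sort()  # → [0, 3, 8, 62]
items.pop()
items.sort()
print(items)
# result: [0, 3, 8]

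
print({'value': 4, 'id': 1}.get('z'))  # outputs None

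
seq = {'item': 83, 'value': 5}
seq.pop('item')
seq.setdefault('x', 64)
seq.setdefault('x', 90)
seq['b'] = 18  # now {'value': 5, 'x': 64, 'b': 18}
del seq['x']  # {'value': 5, 'b': 18}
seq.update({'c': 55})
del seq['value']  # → {'b': 18, 'c': 55}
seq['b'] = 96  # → {'b': 96, 'c': 55}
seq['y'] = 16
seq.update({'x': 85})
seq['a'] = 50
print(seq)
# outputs {'b': 96, 'c': 55, 'y': 16, 'x': 85, 'a': 50}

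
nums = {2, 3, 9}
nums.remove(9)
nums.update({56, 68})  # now {2, 3, 56, 68}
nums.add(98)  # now {2, 3, 56, 68, 98}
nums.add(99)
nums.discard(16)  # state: {2, 3, 56, 68, 98, 99}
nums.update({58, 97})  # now {2, 3, 56, 58, 68, 97, 98, 99}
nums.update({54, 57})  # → {2, 3, 54, 56, 57, 58, 68, 97, 98, 99}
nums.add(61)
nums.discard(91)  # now {2, 3, 54, 56, 57, 58, 61, 68, 97, 98, 99}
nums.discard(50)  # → {2, 3, 54, 56, 57, 58, 61, 68, 97, 98, 99}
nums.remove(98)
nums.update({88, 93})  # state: {2, 3, 54, 56, 57, 58, 61, 68, 88, 93, 97, 99}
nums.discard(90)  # {2, 3, 54, 56, 57, 58, 61, 68, 88, 93, 97, 99}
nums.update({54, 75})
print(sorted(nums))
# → [2, 3, 54, 56, 57, 58, 61, 68, 75, 88, 93, 97, 99]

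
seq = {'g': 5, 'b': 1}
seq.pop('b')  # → 1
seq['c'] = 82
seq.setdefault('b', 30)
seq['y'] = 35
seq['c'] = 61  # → {'g': 5, 'c': 61, 'b': 30, 'y': 35}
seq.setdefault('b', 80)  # 30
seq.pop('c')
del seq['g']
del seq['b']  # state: {'y': 35}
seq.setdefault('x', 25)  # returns 25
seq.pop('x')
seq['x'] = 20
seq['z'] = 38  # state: {'y': 35, 'x': 20, 'z': 38}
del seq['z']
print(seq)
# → {'y': 35, 'x': 20}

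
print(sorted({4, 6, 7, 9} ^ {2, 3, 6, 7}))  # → [2, 3, 4, 9]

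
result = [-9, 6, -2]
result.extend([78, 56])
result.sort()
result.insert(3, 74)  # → [-9, -2, 6, 74, 56, 78]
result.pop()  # 78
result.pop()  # 56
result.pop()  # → 74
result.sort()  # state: [-9, -2, 6]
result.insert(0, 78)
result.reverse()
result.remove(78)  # [6, -2, -9]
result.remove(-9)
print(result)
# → [6, -2]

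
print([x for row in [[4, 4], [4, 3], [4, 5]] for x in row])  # [4, 4, 4, 3, 4, 5]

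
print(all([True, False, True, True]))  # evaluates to False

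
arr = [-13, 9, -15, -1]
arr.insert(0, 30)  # [30, -13, 9, -15, -1]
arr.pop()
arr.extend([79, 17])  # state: [30, -13, 9, -15, 79, 17]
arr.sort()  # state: [-15, -13, 9, 17, 30, 79]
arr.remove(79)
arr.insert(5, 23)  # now [-15, -13, 9, 17, 30, 23]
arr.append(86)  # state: [-15, -13, 9, 17, 30, 23, 86]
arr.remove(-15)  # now [-13, 9, 17, 30, 23, 86]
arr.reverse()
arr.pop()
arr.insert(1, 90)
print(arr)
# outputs [86, 90, 23, 30, 17, 9]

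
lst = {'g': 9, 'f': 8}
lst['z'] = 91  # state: {'g': 9, 'f': 8, 'z': 91}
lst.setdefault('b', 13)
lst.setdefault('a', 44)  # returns 44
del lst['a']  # {'g': 9, 'f': 8, 'z': 91, 'b': 13}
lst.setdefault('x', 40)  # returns 40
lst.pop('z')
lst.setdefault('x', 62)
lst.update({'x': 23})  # {'g': 9, 'f': 8, 'b': 13, 'x': 23}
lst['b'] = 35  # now {'g': 9, 'f': 8, 'b': 35, 'x': 23}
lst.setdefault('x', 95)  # 23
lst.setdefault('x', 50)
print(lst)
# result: {'g': 9, 'f': 8, 'b': 35, 'x': 23}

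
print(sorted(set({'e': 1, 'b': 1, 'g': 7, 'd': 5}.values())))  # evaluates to [1, 5, 7]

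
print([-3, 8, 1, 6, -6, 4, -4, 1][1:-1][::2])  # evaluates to [8, 6, 4]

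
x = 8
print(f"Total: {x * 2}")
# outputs Total: 16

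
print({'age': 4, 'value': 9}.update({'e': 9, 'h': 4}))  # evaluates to None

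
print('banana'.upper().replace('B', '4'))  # 4ANANA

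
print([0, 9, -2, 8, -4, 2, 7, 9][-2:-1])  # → [7]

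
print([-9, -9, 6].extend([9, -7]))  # None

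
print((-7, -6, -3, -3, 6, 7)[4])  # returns 6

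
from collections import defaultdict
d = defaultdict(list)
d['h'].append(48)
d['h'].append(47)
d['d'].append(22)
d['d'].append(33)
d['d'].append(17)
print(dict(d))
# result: {'h': [48, 47], 'd': [22, 33, 17]}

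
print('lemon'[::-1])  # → nomel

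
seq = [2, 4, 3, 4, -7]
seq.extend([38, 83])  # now [2, 4, 3, 4, -7, 38, 83]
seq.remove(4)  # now [2, 3, 4, -7, 38, 83]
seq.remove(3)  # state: [2, 4, -7, 38, 83]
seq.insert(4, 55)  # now [2, 4, -7, 38, 55, 83]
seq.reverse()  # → [83, 55, 38, -7, 4, 2]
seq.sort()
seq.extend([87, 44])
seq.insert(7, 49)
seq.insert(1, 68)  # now [-7, 68, 2, 4, 38, 55, 83, 87, 49, 44]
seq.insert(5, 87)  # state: [-7, 68, 2, 4, 38, 87, 55, 83, 87, 49, 44]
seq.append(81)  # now [-7, 68, 2, 4, 38, 87, 55, 83, 87, 49, 44, 81]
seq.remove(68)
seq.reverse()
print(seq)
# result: [81, 44, 49, 87, 83, 55, 87, 38, 4, 2, -7]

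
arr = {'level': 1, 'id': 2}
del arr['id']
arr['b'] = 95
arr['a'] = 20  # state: {'level': 1, 'b': 95, 'a': 20}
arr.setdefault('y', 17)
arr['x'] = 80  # {'level': 1, 'b': 95, 'a': 20, 'y': 17, 'x': 80}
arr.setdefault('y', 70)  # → 17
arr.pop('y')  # 17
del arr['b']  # {'level': 1, 'a': 20, 'x': 80}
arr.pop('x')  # 80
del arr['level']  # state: {'a': 20}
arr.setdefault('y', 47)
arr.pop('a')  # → 20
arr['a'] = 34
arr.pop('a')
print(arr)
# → {'y': 47}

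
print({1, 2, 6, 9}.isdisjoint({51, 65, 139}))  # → True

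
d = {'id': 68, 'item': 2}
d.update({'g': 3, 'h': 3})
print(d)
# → {'id': 68, 'item': 2, 'g': 3, 'h': 3}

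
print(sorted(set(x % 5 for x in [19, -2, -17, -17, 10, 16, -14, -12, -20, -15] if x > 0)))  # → [0, 1, 4]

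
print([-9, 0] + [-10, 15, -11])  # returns [-9, 0, -10, 15, -11]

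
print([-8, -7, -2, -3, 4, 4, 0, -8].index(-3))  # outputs 3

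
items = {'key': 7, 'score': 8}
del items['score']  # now {'key': 7}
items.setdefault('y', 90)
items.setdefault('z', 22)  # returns 22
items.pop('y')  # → 90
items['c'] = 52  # {'key': 7, 'z': 22, 'c': 52}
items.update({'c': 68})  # {'key': 7, 'z': 22, 'c': 68}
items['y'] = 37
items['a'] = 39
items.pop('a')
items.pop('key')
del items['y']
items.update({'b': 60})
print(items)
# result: {'z': 22, 'c': 68, 'b': 60}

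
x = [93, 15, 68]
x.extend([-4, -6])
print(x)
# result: [93, 15, 68, -4, -6]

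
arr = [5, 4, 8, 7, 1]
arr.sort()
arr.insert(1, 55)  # [1, 55, 4, 5, 7, 8]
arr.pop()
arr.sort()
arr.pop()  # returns 55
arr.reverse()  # [7, 5, 4, 1]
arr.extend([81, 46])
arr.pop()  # 46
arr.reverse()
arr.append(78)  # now [81, 1, 4, 5, 7, 78]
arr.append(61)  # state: [81, 1, 4, 5, 7, 78, 61]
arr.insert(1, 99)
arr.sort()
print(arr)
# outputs [1, 4, 5, 7, 61, 78, 81, 99]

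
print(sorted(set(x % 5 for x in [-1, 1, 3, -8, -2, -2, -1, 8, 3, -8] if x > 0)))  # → [1, 3]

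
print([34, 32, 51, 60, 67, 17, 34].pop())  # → 34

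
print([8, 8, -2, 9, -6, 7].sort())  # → None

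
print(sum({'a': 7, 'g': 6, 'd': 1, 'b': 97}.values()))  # 111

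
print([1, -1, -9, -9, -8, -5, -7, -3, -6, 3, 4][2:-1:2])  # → [-9, -8, -7, -6]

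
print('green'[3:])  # en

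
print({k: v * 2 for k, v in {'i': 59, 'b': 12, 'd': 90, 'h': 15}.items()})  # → {'i': 118, 'b': 24, 'd': 180, 'h': 30}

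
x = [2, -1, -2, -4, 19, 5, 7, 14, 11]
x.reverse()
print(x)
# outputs [11, 14, 7, 5, 19, -4, -2, -1, 2]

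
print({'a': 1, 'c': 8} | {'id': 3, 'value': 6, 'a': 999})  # {'a': 999, 'c': 8, 'id': 3, 'value': 6}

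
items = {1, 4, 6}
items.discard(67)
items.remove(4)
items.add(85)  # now {1, 6, 85}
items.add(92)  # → {1, 6, 85, 92}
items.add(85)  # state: {1, 6, 85, 92}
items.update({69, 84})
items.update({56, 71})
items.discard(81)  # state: {1, 6, 56, 69, 71, 84, 85, 92}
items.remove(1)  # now {6, 56, 69, 71, 84, 85, 92}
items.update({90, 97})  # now {6, 56, 69, 71, 84, 85, 90, 92, 97}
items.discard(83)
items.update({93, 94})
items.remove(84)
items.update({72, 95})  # {6, 56, 69, 71, 72, 85, 90, 92, 93, 94, 95, 97}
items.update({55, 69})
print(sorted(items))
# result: [6, 55, 56, 69, 71, 72, 85, 90, 92, 93, 94, 95, 97]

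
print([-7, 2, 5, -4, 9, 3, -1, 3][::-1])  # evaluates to [3, -1, 3, 9, -4, 5, 2, -7]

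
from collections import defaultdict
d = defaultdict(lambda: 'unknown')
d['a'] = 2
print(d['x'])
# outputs unknown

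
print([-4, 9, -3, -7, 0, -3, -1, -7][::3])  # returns [-4, -7, -1]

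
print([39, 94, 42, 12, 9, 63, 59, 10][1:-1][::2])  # [94, 12, 63]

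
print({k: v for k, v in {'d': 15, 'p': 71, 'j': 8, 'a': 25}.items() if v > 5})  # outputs {'d': 15, 'p': 71, 'j': 8, 'a': 25}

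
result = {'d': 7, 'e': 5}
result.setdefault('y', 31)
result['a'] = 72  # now {'d': 7, 'e': 5, 'y': 31, 'a': 72}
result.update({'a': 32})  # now {'d': 7, 'e': 5, 'y': 31, 'a': 32}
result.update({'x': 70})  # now {'d': 7, 'e': 5, 'y': 31, 'a': 32, 'x': 70}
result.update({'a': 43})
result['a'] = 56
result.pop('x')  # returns 70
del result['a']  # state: {'d': 7, 'e': 5, 'y': 31}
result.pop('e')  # 5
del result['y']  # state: {'d': 7}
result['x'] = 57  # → {'d': 7, 'x': 57}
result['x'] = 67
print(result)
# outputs {'d': 7, 'x': 67}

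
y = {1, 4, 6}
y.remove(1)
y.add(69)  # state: {4, 6, 69}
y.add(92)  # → {4, 6, 69, 92}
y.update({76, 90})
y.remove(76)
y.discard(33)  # {4, 6, 69, 90, 92}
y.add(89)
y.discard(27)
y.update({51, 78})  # {4, 6, 51, 69, 78, 89, 90, 92}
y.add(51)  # {4, 6, 51, 69, 78, 89, 90, 92}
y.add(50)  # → {4, 6, 50, 51, 69, 78, 89, 90, 92}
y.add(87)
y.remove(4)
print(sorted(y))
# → [6, 50, 51, 69, 78, 87, 89, 90, 92]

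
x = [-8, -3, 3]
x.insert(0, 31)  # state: [31, -8, -3, 3]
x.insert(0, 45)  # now [45, 31, -8, -3, 3]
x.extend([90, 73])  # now [45, 31, -8, -3, 3, 90, 73]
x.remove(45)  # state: [31, -8, -3, 3, 90, 73]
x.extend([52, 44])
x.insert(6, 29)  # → [31, -8, -3, 3, 90, 73, 29, 52, 44]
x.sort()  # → [-8, -3, 3, 29, 31, 44, 52, 73, 90]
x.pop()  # 90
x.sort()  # [-8, -3, 3, 29, 31, 44, 52, 73]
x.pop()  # 73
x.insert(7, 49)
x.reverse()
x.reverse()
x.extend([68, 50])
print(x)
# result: [-8, -3, 3, 29, 31, 44, 52, 49, 68, 50]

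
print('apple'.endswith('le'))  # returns True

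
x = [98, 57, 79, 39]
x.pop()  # 39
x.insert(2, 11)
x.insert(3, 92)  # [98, 57, 11, 92, 79]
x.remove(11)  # [98, 57, 92, 79]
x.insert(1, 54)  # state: [98, 54, 57, 92, 79]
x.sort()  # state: [54, 57, 79, 92, 98]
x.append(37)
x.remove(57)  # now [54, 79, 92, 98, 37]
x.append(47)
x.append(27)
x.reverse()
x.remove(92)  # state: [27, 47, 37, 98, 79, 54]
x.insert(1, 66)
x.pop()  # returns 54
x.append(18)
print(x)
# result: [27, 66, 47, 37, 98, 79, 18]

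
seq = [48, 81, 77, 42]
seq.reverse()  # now [42, 77, 81, 48]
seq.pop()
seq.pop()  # 81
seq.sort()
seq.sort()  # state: [42, 77]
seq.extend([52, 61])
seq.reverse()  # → [61, 52, 77, 42]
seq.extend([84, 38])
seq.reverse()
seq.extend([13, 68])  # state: [38, 84, 42, 77, 52, 61, 13, 68]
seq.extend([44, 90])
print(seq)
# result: [38, 84, 42, 77, 52, 61, 13, 68, 44, 90]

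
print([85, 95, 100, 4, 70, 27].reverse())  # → None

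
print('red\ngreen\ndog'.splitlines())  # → ['red', 'green', 'dog']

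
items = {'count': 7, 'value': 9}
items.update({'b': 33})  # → {'count': 7, 'value': 9, 'b': 33}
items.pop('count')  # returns 7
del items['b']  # {'value': 9}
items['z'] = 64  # {'value': 9, 'z': 64}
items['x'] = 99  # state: {'value': 9, 'z': 64, 'x': 99}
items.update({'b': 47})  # {'value': 9, 'z': 64, 'x': 99, 'b': 47}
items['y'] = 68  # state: {'value': 9, 'z': 64, 'x': 99, 'b': 47, 'y': 68}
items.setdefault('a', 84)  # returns 84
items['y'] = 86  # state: {'value': 9, 'z': 64, 'x': 99, 'b': 47, 'y': 86, 'a': 84}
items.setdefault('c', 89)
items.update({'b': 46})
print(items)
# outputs {'value': 9, 'z': 64, 'x': 99, 'b': 46, 'y': 86, 'a': 84, 'c': 89}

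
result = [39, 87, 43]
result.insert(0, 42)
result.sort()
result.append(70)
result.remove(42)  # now [39, 43, 87, 70]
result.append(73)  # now [39, 43, 87, 70, 73]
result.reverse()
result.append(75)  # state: [73, 70, 87, 43, 39, 75]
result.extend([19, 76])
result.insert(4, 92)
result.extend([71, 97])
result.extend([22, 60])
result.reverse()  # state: [60, 22, 97, 71, 76, 19, 75, 39, 92, 43, 87, 70, 73]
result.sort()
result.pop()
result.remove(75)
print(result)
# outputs [19, 22, 39, 43, 60, 70, 71, 73, 76, 87, 92]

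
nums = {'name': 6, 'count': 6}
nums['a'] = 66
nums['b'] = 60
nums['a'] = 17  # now {'name': 6, 'count': 6, 'a': 17, 'b': 60}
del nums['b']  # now {'name': 6, 'count': 6, 'a': 17}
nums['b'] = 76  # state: {'name': 6, 'count': 6, 'a': 17, 'b': 76}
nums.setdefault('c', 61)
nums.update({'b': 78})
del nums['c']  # {'name': 6, 'count': 6, 'a': 17, 'b': 78}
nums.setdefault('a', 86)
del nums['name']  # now {'count': 6, 'a': 17, 'b': 78}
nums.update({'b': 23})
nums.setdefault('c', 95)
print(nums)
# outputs {'count': 6, 'a': 17, 'b': 23, 'c': 95}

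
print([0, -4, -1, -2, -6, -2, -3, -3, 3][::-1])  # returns [3, -3, -3, -2, -6, -2, -1, -4, 0]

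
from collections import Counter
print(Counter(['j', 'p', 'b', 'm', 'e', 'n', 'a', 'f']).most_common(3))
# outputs [('j', 1), ('p', 1), ('b', 1)]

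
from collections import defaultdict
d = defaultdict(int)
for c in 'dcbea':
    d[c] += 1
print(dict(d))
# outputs {'d': 1, 'c': 1, 'b': 1, 'e': 1, 'a': 1}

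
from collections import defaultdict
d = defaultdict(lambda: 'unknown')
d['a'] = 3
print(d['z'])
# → unknown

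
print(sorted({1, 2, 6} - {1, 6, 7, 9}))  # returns [2]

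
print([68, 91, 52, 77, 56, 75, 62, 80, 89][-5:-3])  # [56, 75]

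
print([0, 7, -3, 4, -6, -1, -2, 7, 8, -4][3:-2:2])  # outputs [4, -1, 7]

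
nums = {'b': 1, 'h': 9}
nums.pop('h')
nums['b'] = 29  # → {'b': 29}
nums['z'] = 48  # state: {'b': 29, 'z': 48}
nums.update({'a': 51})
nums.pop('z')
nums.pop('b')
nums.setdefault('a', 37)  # 51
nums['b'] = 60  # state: {'a': 51, 'b': 60}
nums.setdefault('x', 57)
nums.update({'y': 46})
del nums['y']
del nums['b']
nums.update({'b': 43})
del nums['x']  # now {'a': 51, 'b': 43}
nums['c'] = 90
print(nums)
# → {'a': 51, 'b': 43, 'c': 90}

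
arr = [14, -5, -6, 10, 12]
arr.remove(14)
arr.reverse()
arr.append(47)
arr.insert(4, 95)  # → [12, 10, -6, -5, 95, 47]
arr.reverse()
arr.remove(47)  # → [95, -5, -6, 10, 12]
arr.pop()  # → 12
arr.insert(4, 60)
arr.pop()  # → 60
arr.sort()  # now [-6, -5, 10, 95]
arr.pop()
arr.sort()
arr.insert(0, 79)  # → [79, -6, -5, 10]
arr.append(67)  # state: [79, -6, -5, 10, 67]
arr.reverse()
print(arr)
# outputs [67, 10, -5, -6, 79]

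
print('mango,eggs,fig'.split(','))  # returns ['mango', 'eggs', 'fig']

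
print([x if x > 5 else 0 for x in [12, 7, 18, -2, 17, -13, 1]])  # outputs [12, 7, 18, 0, 17, 0, 0]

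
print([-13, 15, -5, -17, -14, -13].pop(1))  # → 15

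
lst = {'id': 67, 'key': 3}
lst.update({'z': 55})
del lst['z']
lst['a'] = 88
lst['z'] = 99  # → {'id': 67, 'key': 3, 'a': 88, 'z': 99}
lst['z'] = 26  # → {'id': 67, 'key': 3, 'a': 88, 'z': 26}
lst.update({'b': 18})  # {'id': 67, 'key': 3, 'a': 88, 'z': 26, 'b': 18}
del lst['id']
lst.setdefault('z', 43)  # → 26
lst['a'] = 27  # {'key': 3, 'a': 27, 'z': 26, 'b': 18}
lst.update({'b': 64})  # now {'key': 3, 'a': 27, 'z': 26, 'b': 64}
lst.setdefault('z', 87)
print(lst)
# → {'key': 3, 'a': 27, 'z': 26, 'b': 64}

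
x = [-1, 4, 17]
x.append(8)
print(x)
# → [-1, 4, 17, 8]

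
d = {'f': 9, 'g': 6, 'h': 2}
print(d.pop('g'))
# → 6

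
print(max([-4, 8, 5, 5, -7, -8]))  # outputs 8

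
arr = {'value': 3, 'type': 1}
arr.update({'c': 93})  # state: {'value': 3, 'type': 1, 'c': 93}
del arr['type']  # {'value': 3, 'c': 93}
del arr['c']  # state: {'value': 3}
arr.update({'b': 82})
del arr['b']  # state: {'value': 3}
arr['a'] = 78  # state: {'value': 3, 'a': 78}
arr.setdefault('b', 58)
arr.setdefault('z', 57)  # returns 57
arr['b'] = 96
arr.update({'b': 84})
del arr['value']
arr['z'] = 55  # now {'a': 78, 'b': 84, 'z': 55}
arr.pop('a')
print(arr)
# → {'b': 84, 'z': 55}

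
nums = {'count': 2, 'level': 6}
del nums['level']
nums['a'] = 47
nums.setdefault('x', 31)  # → 31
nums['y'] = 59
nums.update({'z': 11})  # {'count': 2, 'a': 47, 'x': 31, 'y': 59, 'z': 11}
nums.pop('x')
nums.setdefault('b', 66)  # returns 66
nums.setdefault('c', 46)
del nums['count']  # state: {'a': 47, 'y': 59, 'z': 11, 'b': 66, 'c': 46}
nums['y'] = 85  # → {'a': 47, 'y': 85, 'z': 11, 'b': 66, 'c': 46}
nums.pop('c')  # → 46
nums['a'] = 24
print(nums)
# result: {'a': 24, 'y': 85, 'z': 11, 'b': 66}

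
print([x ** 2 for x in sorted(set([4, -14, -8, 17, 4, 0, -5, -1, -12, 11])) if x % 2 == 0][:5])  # [196, 144, 64, 0, 16]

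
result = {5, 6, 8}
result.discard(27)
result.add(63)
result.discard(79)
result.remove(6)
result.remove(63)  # {5, 8}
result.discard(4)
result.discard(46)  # {5, 8}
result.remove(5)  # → {8}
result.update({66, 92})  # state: {8, 66, 92}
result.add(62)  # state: {8, 62, 66, 92}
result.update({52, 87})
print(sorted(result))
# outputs [8, 52, 62, 66, 87, 92]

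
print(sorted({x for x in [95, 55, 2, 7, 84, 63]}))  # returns [2, 7, 55, 63, 84, 95]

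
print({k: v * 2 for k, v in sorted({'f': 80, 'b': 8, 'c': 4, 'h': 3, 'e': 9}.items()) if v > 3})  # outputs {'b': 16, 'c': 8, 'e': 18, 'f': 160}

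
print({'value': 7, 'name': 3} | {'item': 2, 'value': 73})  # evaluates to {'value': 73, 'name': 3, 'item': 2}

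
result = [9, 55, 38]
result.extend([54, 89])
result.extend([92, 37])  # [9, 55, 38, 54, 89, 92, 37]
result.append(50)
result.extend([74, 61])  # [9, 55, 38, 54, 89, 92, 37, 50, 74, 61]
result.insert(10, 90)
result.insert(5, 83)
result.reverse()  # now [90, 61, 74, 50, 37, 92, 83, 89, 54, 38, 55, 9]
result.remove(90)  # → [61, 74, 50, 37, 92, 83, 89, 54, 38, 55, 9]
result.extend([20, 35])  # [61, 74, 50, 37, 92, 83, 89, 54, 38, 55, 9, 20, 35]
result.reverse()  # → [35, 20, 9, 55, 38, 54, 89, 83, 92, 37, 50, 74, 61]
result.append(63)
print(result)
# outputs [35, 20, 9, 55, 38, 54, 89, 83, 92, 37, 50, 74, 61, 63]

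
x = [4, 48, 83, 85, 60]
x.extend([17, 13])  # [4, 48, 83, 85, 60, 17, 13]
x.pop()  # 13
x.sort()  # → [4, 17, 48, 60, 83, 85]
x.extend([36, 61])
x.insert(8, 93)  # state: [4, 17, 48, 60, 83, 85, 36, 61, 93]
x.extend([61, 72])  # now [4, 17, 48, 60, 83, 85, 36, 61, 93, 61, 72]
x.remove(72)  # [4, 17, 48, 60, 83, 85, 36, 61, 93, 61]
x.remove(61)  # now [4, 17, 48, 60, 83, 85, 36, 93, 61]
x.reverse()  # [61, 93, 36, 85, 83, 60, 48, 17, 4]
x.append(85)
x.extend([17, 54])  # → [61, 93, 36, 85, 83, 60, 48, 17, 4, 85, 17, 54]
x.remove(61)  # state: [93, 36, 85, 83, 60, 48, 17, 4, 85, 17, 54]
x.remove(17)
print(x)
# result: [93, 36, 85, 83, 60, 48, 4, 85, 17, 54]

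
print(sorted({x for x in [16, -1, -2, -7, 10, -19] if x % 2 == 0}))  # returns [-2, 10, 16]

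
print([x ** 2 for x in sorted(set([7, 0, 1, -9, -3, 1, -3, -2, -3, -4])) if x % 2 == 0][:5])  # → [16, 4, 0]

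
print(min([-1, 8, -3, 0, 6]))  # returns -3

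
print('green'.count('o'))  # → 0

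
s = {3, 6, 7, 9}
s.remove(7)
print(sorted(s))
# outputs [3, 6, 9]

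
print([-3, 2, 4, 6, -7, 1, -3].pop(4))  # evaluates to -7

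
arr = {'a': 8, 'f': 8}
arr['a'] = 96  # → {'a': 96, 'f': 8}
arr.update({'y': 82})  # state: {'a': 96, 'f': 8, 'y': 82}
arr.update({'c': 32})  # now {'a': 96, 'f': 8, 'y': 82, 'c': 32}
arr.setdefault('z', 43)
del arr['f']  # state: {'a': 96, 'y': 82, 'c': 32, 'z': 43}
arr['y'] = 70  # {'a': 96, 'y': 70, 'c': 32, 'z': 43}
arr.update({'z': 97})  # {'a': 96, 'y': 70, 'c': 32, 'z': 97}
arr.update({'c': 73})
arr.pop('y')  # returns 70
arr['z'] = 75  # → {'a': 96, 'c': 73, 'z': 75}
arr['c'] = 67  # {'a': 96, 'c': 67, 'z': 75}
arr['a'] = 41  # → {'a': 41, 'c': 67, 'z': 75}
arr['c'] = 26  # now {'a': 41, 'c': 26, 'z': 75}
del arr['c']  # {'a': 41, 'z': 75}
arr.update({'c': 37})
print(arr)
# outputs {'a': 41, 'z': 75, 'c': 37}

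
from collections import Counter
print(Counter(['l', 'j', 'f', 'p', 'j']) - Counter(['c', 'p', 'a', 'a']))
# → Counter({'j': 2, 'l': 1, 'f': 1})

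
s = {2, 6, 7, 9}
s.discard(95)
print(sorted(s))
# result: [2, 6, 7, 9]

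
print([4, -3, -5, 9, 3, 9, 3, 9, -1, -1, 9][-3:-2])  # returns [-1]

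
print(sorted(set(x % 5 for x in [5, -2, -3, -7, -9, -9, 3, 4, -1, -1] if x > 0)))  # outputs [0, 3, 4]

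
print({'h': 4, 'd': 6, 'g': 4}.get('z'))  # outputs None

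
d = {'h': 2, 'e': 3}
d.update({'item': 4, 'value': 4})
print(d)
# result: {'h': 2, 'e': 3, 'item': 4, 'value': 4}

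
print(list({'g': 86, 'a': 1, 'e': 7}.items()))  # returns [('g', 86), ('a', 1), ('e', 7)]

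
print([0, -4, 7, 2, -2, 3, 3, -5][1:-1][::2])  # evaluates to [-4, 2, 3]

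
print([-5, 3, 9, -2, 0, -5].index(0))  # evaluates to 4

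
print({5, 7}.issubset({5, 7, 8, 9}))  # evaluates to True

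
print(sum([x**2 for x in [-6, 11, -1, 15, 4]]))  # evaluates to 399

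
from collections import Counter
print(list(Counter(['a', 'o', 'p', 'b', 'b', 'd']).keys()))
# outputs ['a', 'o', 'p', 'b', 'd']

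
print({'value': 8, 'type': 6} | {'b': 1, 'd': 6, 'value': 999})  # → {'value': 999, 'type': 6, 'b': 1, 'd': 6}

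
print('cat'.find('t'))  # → 2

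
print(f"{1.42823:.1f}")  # 1.4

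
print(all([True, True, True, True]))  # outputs True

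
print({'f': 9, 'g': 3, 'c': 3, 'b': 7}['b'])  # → 7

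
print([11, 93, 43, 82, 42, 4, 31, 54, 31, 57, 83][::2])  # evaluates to [11, 43, 42, 31, 31, 83]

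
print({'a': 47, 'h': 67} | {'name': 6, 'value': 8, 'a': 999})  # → {'a': 999, 'h': 67, 'name': 6, 'value': 8}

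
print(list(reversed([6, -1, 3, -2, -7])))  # [-7, -2, 3, -1, 6]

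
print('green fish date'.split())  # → ['green', 'fish', 'date']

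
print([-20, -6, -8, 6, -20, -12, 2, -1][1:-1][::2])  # [-6, 6, -12]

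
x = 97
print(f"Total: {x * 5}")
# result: Total: 485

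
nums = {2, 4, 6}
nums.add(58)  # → {2, 4, 6, 58}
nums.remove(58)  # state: {2, 4, 6}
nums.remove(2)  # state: {4, 6}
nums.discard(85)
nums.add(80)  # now {4, 6, 80}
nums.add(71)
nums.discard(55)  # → {4, 6, 71, 80}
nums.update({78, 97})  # {4, 6, 71, 78, 80, 97}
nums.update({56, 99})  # {4, 6, 56, 71, 78, 80, 97, 99}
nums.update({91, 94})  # {4, 6, 56, 71, 78, 80, 91, 94, 97, 99}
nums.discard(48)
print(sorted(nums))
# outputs [4, 6, 56, 71, 78, 80, 91, 94, 97, 99]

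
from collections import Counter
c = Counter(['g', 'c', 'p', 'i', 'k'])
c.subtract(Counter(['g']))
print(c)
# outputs Counter({'c': 1, 'p': 1, 'i': 1, 'k': 1, 'g': 0})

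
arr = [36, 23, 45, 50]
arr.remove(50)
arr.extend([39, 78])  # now [36, 23, 45, 39, 78]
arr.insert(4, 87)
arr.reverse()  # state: [78, 87, 39, 45, 23, 36]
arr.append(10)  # [78, 87, 39, 45, 23, 36, 10]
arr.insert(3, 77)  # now [78, 87, 39, 77, 45, 23, 36, 10]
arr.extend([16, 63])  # [78, 87, 39, 77, 45, 23, 36, 10, 16, 63]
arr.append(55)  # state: [78, 87, 39, 77, 45, 23, 36, 10, 16, 63, 55]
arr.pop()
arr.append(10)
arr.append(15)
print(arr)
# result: [78, 87, 39, 77, 45, 23, 36, 10, 16, 63, 10, 15]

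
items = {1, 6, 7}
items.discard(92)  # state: {1, 6, 7}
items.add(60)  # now {1, 6, 7, 60}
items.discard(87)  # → {1, 6, 7, 60}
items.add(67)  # {1, 6, 7, 60, 67}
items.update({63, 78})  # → {1, 6, 7, 60, 63, 67, 78}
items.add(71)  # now {1, 6, 7, 60, 63, 67, 71, 78}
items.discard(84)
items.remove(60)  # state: {1, 6, 7, 63, 67, 71, 78}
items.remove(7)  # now {1, 6, 63, 67, 71, 78}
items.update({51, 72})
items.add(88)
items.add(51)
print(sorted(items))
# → [1, 6, 51, 63, 67, 71, 72, 78, 88]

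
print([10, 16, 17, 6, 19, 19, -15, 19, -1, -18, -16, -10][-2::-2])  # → [-16, -1, -15, 19, 17, 10]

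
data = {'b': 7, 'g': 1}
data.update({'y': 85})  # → {'b': 7, 'g': 1, 'y': 85}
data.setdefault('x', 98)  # 98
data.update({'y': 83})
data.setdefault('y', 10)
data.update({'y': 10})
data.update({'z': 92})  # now {'b': 7, 'g': 1, 'y': 10, 'x': 98, 'z': 92}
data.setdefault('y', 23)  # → 10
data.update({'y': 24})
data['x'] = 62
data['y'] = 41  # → {'b': 7, 'g': 1, 'y': 41, 'x': 62, 'z': 92}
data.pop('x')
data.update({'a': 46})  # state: {'b': 7, 'g': 1, 'y': 41, 'z': 92, 'a': 46}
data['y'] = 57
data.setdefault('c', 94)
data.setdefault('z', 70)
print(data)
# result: {'b': 7, 'g': 1, 'y': 57, 'z': 92, 'a': 46, 'c': 94}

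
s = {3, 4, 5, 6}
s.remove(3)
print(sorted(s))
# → [4, 5, 6]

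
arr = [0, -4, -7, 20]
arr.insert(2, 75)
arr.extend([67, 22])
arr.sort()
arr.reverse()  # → [75, 67, 22, 20, 0, -4, -7]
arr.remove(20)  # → [75, 67, 22, 0, -4, -7]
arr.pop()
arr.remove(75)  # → [67, 22, 0, -4]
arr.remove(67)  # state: [22, 0, -4]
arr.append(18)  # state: [22, 0, -4, 18]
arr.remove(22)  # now [0, -4, 18]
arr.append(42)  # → [0, -4, 18, 42]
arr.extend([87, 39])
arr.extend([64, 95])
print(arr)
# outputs [0, -4, 18, 42, 87, 39, 64, 95]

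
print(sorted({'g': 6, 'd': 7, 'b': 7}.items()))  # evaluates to [('b', 7), ('d', 7), ('g', 6)]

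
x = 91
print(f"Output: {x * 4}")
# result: Output: 364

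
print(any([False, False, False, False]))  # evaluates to False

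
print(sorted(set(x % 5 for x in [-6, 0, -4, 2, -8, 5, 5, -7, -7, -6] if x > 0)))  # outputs [0, 2]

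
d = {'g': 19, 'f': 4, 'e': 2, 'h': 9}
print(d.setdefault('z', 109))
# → 109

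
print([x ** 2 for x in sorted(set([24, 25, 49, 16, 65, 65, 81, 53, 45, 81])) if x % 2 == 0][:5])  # [256, 576]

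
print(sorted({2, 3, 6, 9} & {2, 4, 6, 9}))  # [2, 6, 9]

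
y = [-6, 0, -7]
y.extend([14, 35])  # [-6, 0, -7, 14, 35]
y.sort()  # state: [-7, -6, 0, 14, 35]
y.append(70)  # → [-7, -6, 0, 14, 35, 70]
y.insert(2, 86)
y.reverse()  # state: [70, 35, 14, 0, 86, -6, -7]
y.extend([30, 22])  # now [70, 35, 14, 0, 86, -6, -7, 30, 22]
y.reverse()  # [22, 30, -7, -6, 86, 0, 14, 35, 70]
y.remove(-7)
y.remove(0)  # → [22, 30, -6, 86, 14, 35, 70]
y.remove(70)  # [22, 30, -6, 86, 14, 35]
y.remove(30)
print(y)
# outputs [22, -6, 86, 14, 35]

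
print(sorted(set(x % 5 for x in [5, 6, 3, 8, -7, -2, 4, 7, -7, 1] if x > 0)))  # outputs [0, 1, 2, 3, 4]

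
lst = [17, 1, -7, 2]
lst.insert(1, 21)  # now [17, 21, 1, -7, 2]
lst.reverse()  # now [2, -7, 1, 21, 17]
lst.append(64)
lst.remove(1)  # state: [2, -7, 21, 17, 64]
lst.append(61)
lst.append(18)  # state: [2, -7, 21, 17, 64, 61, 18]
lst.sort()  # [-7, 2, 17, 18, 21, 61, 64]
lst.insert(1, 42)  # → [-7, 42, 2, 17, 18, 21, 61, 64]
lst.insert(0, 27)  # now [27, -7, 42, 2, 17, 18, 21, 61, 64]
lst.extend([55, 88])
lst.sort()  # [-7, 2, 17, 18, 21, 27, 42, 55, 61, 64, 88]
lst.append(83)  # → [-7, 2, 17, 18, 21, 27, 42, 55, 61, 64, 88, 83]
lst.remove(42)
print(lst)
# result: [-7, 2, 17, 18, 21, 27, 55, 61, 64, 88, 83]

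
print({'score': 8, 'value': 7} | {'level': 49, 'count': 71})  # {'score': 8, 'value': 7, 'level': 49, 'count': 71}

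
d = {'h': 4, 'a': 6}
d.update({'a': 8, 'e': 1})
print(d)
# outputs {'h': 4, 'a': 8, 'e': 1}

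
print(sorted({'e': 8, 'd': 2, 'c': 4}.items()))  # [('c', 4), ('d', 2), ('e', 8)]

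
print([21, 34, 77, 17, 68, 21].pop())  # 21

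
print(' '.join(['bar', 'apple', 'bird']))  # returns bar apple bird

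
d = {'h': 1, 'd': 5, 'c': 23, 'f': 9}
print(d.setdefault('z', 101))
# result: 101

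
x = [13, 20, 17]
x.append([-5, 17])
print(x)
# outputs [13, 20, 17, [-5, 17]]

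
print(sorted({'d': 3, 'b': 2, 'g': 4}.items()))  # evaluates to [('b', 2), ('d', 3), ('g', 4)]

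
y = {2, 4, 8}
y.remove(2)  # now {4, 8}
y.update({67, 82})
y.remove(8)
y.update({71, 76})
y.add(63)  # {4, 63, 67, 71, 76, 82}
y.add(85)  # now {4, 63, 67, 71, 76, 82, 85}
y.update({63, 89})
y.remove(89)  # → {4, 63, 67, 71, 76, 82, 85}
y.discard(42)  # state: {4, 63, 67, 71, 76, 82, 85}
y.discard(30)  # {4, 63, 67, 71, 76, 82, 85}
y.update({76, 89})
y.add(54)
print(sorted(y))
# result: [4, 54, 63, 67, 71, 76, 82, 85, 89]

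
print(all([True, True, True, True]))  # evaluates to True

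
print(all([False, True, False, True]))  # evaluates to False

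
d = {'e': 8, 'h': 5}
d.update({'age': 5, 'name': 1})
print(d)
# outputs {'e': 8, 'h': 5, 'age': 5, 'name': 1}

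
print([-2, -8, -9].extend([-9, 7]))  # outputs None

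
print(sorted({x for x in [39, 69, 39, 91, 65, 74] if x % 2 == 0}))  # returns [74]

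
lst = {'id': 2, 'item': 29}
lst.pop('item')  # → 29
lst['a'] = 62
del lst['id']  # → {'a': 62}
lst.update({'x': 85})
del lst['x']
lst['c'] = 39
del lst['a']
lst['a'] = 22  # {'c': 39, 'a': 22}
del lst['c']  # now {'a': 22}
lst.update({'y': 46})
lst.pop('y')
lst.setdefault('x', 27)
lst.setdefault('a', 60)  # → 22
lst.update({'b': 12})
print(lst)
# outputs {'a': 22, 'x': 27, 'b': 12}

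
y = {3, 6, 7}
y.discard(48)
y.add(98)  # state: {3, 6, 7, 98}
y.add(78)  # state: {3, 6, 7, 78, 98}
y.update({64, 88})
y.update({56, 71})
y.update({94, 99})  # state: {3, 6, 7, 56, 64, 71, 78, 88, 94, 98, 99}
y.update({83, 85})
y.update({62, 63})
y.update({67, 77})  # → {3, 6, 7, 56, 62, 63, 64, 67, 71, 77, 78, 83, 85, 88, 94, 98, 99}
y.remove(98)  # {3, 6, 7, 56, 62, 63, 64, 67, 71, 77, 78, 83, 85, 88, 94, 99}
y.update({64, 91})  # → {3, 6, 7, 56, 62, 63, 64, 67, 71, 77, 78, 83, 85, 88, 91, 94, 99}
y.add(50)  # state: {3, 6, 7, 50, 56, 62, 63, 64, 67, 71, 77, 78, 83, 85, 88, 91, 94, 99}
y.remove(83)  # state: {3, 6, 7, 50, 56, 62, 63, 64, 67, 71, 77, 78, 85, 88, 91, 94, 99}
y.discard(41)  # {3, 6, 7, 50, 56, 62, 63, 64, 67, 71, 77, 78, 85, 88, 91, 94, 99}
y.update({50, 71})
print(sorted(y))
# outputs [3, 6, 7, 50, 56, 62, 63, 64, 67, 71, 77, 78, 85, 88, 91, 94, 99]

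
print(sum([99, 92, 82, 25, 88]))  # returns 386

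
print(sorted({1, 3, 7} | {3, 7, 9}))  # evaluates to [1, 3, 7, 9]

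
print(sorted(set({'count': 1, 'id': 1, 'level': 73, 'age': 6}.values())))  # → [1, 6, 73]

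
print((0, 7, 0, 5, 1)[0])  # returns 0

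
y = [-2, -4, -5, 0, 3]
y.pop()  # 3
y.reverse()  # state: [0, -5, -4, -2]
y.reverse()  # [-2, -4, -5, 0]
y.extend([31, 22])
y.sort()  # [-5, -4, -2, 0, 22, 31]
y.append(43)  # [-5, -4, -2, 0, 22, 31, 43]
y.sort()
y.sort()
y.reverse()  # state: [43, 31, 22, 0, -2, -4, -5]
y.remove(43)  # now [31, 22, 0, -2, -4, -5]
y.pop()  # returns -5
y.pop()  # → -4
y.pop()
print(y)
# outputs [31, 22, 0]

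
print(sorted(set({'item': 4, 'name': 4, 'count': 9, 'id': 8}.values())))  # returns [4, 8, 9]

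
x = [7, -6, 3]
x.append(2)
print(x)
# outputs [7, -6, 3, 2]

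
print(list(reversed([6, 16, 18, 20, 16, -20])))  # [-20, 16, 20, 18, 16, 6]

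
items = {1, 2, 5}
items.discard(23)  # {1, 2, 5}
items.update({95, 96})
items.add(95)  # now {1, 2, 5, 95, 96}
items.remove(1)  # {2, 5, 95, 96}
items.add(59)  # {2, 5, 59, 95, 96}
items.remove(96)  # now {2, 5, 59, 95}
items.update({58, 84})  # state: {2, 5, 58, 59, 84, 95}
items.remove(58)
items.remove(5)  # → {2, 59, 84, 95}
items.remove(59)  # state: {2, 84, 95}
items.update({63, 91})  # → {2, 63, 84, 91, 95}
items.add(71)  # {2, 63, 71, 84, 91, 95}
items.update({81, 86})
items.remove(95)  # {2, 63, 71, 81, 84, 86, 91}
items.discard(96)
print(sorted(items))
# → [2, 63, 71, 81, 84, 86, 91]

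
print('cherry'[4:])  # ry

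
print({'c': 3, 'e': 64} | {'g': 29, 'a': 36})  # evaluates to {'c': 3, 'e': 64, 'g': 29, 'a': 36}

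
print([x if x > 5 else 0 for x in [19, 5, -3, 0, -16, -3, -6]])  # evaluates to [19, 0, 0, 0, 0, 0, 0]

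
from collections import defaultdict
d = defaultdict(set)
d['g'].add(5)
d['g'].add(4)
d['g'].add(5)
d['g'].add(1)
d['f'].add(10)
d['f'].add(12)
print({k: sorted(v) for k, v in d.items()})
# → {'g': [1, 4, 5], 'f': [10, 12]}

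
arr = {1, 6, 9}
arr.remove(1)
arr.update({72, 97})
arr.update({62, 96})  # {6, 9, 62, 72, 96, 97}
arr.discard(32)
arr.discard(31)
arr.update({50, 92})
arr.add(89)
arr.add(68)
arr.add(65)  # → {6, 9, 50, 62, 65, 68, 72, 89, 92, 96, 97}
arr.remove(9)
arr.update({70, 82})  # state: {6, 50, 62, 65, 68, 70, 72, 82, 89, 92, 96, 97}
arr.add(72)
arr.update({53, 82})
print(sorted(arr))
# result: [6, 50, 53, 62, 65, 68, 70, 72, 82, 89, 92, 96, 97]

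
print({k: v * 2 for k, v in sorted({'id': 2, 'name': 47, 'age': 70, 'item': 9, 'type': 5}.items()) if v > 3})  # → {'age': 140, 'item': 18, 'name': 94, 'type': 10}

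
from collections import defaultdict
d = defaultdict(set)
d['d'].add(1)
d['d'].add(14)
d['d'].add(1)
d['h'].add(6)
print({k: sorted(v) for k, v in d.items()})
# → {'d': [1, 14], 'h': [6]}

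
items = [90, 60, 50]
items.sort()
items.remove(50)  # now [60, 90]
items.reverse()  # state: [90, 60]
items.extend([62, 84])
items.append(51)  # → [90, 60, 62, 84, 51]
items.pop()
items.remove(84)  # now [90, 60, 62]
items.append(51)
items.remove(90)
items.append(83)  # [60, 62, 51, 83]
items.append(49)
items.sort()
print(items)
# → [49, 51, 60, 62, 83]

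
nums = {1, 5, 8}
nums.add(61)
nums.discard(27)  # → {1, 5, 8, 61}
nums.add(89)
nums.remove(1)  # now {5, 8, 61, 89}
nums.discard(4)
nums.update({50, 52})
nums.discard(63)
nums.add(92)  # {5, 8, 50, 52, 61, 89, 92}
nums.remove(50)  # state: {5, 8, 52, 61, 89, 92}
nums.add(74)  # {5, 8, 52, 61, 74, 89, 92}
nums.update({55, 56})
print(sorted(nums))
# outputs [5, 8, 52, 55, 56, 61, 74, 89, 92]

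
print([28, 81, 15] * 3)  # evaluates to [28, 81, 15, 28, 81, 15, 28, 81, 15]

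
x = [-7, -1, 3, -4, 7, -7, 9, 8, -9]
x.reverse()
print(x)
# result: [-9, 8, 9, -7, 7, -4, 3, -1, -7]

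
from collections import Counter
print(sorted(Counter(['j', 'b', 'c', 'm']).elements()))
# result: ['b', 'c', 'j', 'm']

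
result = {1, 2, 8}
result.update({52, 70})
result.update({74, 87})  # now {1, 2, 8, 52, 70, 74, 87}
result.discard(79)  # {1, 2, 8, 52, 70, 74, 87}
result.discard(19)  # {1, 2, 8, 52, 70, 74, 87}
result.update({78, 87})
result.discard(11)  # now {1, 2, 8, 52, 70, 74, 78, 87}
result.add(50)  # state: {1, 2, 8, 50, 52, 70, 74, 78, 87}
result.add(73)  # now {1, 2, 8, 50, 52, 70, 73, 74, 78, 87}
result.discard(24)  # {1, 2, 8, 50, 52, 70, 73, 74, 78, 87}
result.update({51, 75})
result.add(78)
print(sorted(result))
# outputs [1, 2, 8, 50, 51, 52, 70, 73, 74, 75, 78, 87]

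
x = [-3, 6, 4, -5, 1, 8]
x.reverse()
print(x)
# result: [8, 1, -5, 4, 6, -3]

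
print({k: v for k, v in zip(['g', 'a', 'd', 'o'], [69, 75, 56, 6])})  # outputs {'g': 69, 'a': 75, 'd': 56, 'o': 6}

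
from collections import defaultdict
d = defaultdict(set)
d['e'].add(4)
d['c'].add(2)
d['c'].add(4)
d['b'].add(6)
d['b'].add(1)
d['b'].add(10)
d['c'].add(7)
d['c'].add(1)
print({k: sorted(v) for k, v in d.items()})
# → {'e': [4], 'c': [1, 2, 4, 7], 'b': [1, 6, 10]}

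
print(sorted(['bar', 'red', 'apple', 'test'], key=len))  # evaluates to ['bar', 'red', 'test', 'apple']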